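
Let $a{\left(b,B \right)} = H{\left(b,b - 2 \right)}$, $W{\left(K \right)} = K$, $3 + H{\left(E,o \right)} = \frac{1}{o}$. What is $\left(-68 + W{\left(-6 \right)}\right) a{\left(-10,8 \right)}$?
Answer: $\frac{1369}{6} \approx 228.17$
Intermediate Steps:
$H{\left(E,o \right)} = -3 + \frac{1}{o}$
$a{\left(b,B \right)} = -3 + \frac{1}{-2 + b}$ ($a{\left(b,B \right)} = -3 + \frac{1}{b - 2} = -3 + \frac{1}{-2 + b}$)
$\left(-68 + W{\left(-6 \right)}\right) a{\left(-10,8 \right)} = \left(-68 - 6\right) \frac{7 - -30}{-2 - 10} = - 74 \frac{7 + 30}{-12} = - 74 \left(\left(- \frac{1}{12}\right) 37\right) = \left(-74\right) \left(- \frac{37}{12}\right) = \frac{1369}{6}$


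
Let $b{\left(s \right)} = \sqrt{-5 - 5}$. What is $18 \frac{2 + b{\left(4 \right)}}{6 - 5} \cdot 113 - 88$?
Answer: $3980 + 2034 i \sqrt{10} \approx 3980.0 + 6432.1 i$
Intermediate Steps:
$b{\left(s \right)} = i \sqrt{10}$ ($b{\left(s \right)} = \sqrt{-10} = i \sqrt{10}$)
$18 \frac{2 + b{\left(4 \right)}}{6 - 5} \cdot 113 - 88 = 18 \frac{2 + i \sqrt{10}}{6 - 5} \cdot 113 - 88 = 18 \frac{2 + i \sqrt{10}}{1} \cdot 113 - 88 = 18 \left(2 + i \sqrt{10}\right) 1 \cdot 113 - 88 = 18 \left(2 + i \sqrt{10}\right) 113 - 88 = \left(36 + 18 i \sqrt{10}\right) 113 - 88 = \left(4068 + 2034 i \sqrt{10}\right) - 88 = 3980 + 2034 i \sqrt{10}$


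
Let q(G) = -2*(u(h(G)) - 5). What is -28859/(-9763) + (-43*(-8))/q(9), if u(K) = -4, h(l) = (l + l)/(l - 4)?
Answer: 1938967/87867 ≈ 22.067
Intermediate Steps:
h(l) = 2*l/(-4 + l) (h(l) = (2*l)/(-4 + l) = 2*l/(-4 + l))
q(G) = 18 (q(G) = -2*(-4 - 5) = -2*(-9) = 18)
-28859/(-9763) + (-43*(-8))/q(9) = -28859/(-9763) - 43*(-8)/18 = -28859*(-1/9763) + 344*(1/18) = 28859/9763 + 172/9 = 1938967/87867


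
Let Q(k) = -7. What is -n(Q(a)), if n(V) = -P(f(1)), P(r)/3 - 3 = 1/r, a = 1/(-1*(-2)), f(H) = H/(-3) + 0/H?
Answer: 0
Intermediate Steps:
f(H) = -H/3 (f(H) = H*(-⅓) + 0 = -H/3 + 0 = -H/3)
a = ½ (a = 1/2 = ½ ≈ 0.50000)
P(r) = 9 + 3/r
n(V) = 0 (n(V) = -(9 + 3/((-⅓*1))) = -(9 + 3/(-⅓)) = -(9 + 3*(-3)) = -(9 - 9) = -1*0 = 0)
-n(Q(a)) = -1*0 = 0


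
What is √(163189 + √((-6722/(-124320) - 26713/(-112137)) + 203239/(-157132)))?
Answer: √(21242105905075340508706600926900 + 5704575713445*I*√521268918613375699947940935)/11409151426890 ≈ 403.97 + 0.0012384*I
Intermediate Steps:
√(163189 + √((-6722/(-124320) - 26713/(-112137)) + 203239/(-157132))) = √(163189 + √((-6722*(-1/124320) - 26713*(-1/112137)) + 203239*(-1/157132))) = √(163189 + √((3361/62160 + 26713/112137) - 203239/157132)) = √(163189 + √(679124179/2323478640 - 203239/157132)) = √(163189 + √(-91377333705083/91273211415120)) = √(163189 + I*√521268918613375699947940935/22818302853780)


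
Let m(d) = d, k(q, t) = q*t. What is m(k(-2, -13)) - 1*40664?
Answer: -40638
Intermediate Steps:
m(k(-2, -13)) - 1*40664 = -2*(-13) - 1*40664 = 26 - 40664 = -40638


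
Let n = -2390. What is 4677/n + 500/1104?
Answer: -496051/329820 ≈ -1.5040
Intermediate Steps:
4677/n + 500/1104 = 4677/(-2390) + 500/1104 = 4677*(-1/2390) + 500*(1/1104) = -4677/2390 + 125/276 = -496051/329820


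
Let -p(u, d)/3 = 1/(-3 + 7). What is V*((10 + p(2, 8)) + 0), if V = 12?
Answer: 111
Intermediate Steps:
p(u, d) = -3/4 (p(u, d) = -3/(-3 + 7) = -3/4)
V*((10 + p(2, 8)) + 0) = 12*((10 - 3/4) + 0) = 12*(37/4 + 0) = 12*(37/4) = 111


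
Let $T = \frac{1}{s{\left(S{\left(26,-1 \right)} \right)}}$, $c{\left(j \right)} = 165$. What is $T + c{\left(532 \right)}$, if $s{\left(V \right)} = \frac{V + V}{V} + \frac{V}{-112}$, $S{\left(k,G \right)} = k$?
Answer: $\frac{16391}{99} \approx 165.57$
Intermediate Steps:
$s{\left(V \right)} = 2 - \frac{V}{112}$ ($s{\left(V \right)} = \frac{2 V}{V} + V \left(- \frac{1}{112}\right) = 2 - \frac{V}{112}$)
$T = \frac{56}{99}$ ($T = \frac{1}{2 - \frac{13}{56}} = \frac{1}{\frac{99}{56}} = \frac{56}{99} \approx 0.56566$)
$T + c{\left(532 \right)} = \frac{56}{99} + 165 = \frac{16391}{99}$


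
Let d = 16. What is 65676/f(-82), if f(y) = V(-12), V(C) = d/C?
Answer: -49257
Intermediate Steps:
V(C) = 16/C
f(y) = -4/3 (f(y) = 16/(-12) = 16*(-1/12) = -4/3)
65676/f(-82) = 65676/(-4/3) = 65676*(-¾) = -49257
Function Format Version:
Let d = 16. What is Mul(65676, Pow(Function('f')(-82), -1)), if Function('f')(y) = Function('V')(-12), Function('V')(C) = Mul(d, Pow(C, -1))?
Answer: -49257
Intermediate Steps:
Function('V')(C) = Mul(16, Pow(C, -1))
Function('f')(y) = Rational(-4, 3) (Function('f')(y) = Mul(16, Pow(-12, -1)) = Mul(16, Rational(-1, 12)) = Rational(-4, 3))
Mul(65676, Pow(Function('f')(-82), -1)) = Mul(65676, Pow(Rational(-4, 3), -1)) = Mul(65676, Rational(-3, 4)) = -49257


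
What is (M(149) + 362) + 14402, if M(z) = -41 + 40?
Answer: 14763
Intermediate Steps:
M(z) = -1
(M(149) + 362) + 14402 = (-1 + 362) + 14402 = 361 + 14402 = 14763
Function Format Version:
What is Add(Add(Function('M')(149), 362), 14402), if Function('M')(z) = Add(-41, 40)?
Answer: 14763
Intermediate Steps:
Function('M')(z) = -1
Add(Add(Function('M')(149), 362), 14402) = Add(Add(-1, 362), 14402) = Add(361, 14402) = 14763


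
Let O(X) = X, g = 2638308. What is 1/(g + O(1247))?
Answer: 1/2639555 ≈ 3.7885e-7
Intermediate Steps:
1/(g + O(1247)) = 1/(2638308 + 1247) = 1/2639555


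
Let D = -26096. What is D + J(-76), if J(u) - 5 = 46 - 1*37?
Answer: -26082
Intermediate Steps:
J(u) = 14 (J(u) = 5 + (46 - 1*37) = 5 + (46 - 37) = 5 + 9 = 14)
D + J(-76) = -26096 + 14 = -26082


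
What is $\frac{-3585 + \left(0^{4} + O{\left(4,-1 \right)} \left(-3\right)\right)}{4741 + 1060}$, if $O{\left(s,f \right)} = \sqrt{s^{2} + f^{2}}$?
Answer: $- \frac{3585}{5801} - \frac{3 \sqrt{17}}{5801} \approx -0.62013$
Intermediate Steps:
$O{\left(s,f \right)} = \sqrt{f^{2} + s^{2}}$
$\frac{-3585 + \left(0^{4} + O{\left(4,-1 \right)} \left(-3\right)\right)}{4741 + 1060} = \frac{-3585 + \left(0^{4} + \sqrt{\left(-1\right)^{2} + 4^{2}} \left(-3\right)\right)}{4741 + 1060} = \frac{-3585 + \left(0 + \sqrt{1 + 16} \left(-3\right)\right)}{5801} = \left(-3585 + \left(0 + \sqrt{17} \left(-3\right)\right)\right) \frac{1}{5801} = \left(-3585 + \left(0 - 3 \sqrt{17}\right)\right) \frac{1}{5801} = \left(-3585 - 3 \sqrt{17}\right) \frac{1}{5801} = - \frac{3585}{5801} - \frac{3 \sqrt{17}}{5801}$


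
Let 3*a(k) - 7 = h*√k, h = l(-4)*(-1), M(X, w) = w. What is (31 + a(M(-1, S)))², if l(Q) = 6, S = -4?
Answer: 9856/9 - 800*I/3 ≈ 1095.1 - 266.67*I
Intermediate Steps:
h = -6 (h = 6*(-1) = -6)
a(k) = 7/3 - 2*√k (a(k) = 7/3 + (-6*√k)/3 = 7/3 - 2*√k)
(31 + a(M(-1, S)))² = (31 + (7/3 - 4*I))² = (100/3 - 4*I)²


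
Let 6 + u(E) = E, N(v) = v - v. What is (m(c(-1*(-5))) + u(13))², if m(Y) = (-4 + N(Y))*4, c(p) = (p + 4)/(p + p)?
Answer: 81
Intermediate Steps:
N(v) = 0
c(p) = (4 + p)/(2*p) (c(p) = (4 + p)/((2*p)) = (4 + p)*(1/(2*p)) = (4 + p)/(2*p))
u(E) = -6 + E
m(Y) = -16 (m(Y) = (-4 + 0)*4 = -4*4 = -16)
(m(c(-1*(-5))) + u(13))² = (-16 + (-6 + 13))² = (-16 + 7)² = (-9)² = 81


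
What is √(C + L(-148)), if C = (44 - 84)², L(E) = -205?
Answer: 3*√155 ≈ 37.350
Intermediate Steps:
C = 1600 (C = (-40)² = 1600)
√(C + L(-148)) = √(1600 - 205) = √1395 = 3*√155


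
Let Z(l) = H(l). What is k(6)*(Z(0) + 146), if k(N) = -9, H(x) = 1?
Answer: -1323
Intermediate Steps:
Z(l) = 1
k(6)*(Z(0) + 146) = -9*(1 + 146) = -9*147 = -1323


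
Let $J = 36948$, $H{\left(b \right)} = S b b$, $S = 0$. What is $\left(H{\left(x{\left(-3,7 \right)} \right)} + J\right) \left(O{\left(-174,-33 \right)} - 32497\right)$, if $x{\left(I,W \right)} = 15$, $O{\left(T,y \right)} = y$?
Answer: $-1201918440$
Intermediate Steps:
$H{\left(b \right)} = 0$ ($H{\left(b \right)} = 0 b b = 0 b = 0$)
$\left(H{\left(x{\left(-3,7 \right)} \right)} + J\right) \left(O{\left(-174,-33 \right)} - 32497\right) = \left(0 + 36948\right) \left(-33 - 32497\right) = 36948 \left(-32530\right) = -1201918440$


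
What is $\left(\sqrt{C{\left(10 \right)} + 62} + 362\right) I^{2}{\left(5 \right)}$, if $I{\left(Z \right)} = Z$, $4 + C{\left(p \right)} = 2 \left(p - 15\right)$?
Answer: $9050 + 100 \sqrt{3} \approx 9223.2$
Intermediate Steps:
$C{\left(p \right)} = -34 + 2 p$ ($C{\left(p \right)} = -4 + 2 \left(p - 15\right) = -4 + 2 \left(-15 + p\right) = -4 + \left(-30 + 2 p\right) = -34 + 2 p$)
$\left(\sqrt{C{\left(10 \right)} + 62} + 362\right) I^{2}{\left(5 \right)} = \left(\sqrt{\left(-34 + 2 \cdot 10\right) + 62} + 362\right) 5^{2} = \left(\sqrt{\left(-34 + 20\right) + 62} + 362\right) 25 = \left(\sqrt{-14 + 62} + 362\right) 25 = \left(\sqrt{48} + 362\right) 25 = \left(4 \sqrt{3} + 362\right) 25 = \left(362 + 4 \sqrt{3}\right) 25 = 9050 + 100 \sqrt{3}$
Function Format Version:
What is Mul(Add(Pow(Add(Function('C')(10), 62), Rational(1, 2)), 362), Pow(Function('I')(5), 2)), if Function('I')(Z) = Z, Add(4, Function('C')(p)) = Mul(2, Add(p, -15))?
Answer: Add(9050, Mul(100, Pow(3, Rational(1, 2)))) ≈ 9223.2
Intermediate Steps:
Function('C')(p) = Add(-34, Mul(2, p)) (Function('C')(p) = Add(-4, Mul(2, Add(p, -15))) = Add(-4, Mul(2, Add(-15, p))) = Add(-4, Add(-30, Mul(2, p))) = Add(-34, Mul(2, p)))
Mul(Add(Pow(Add(Function('C')(10), 62), Rational(1, 2)), 362), Pow(Function('I')(5), 2)) = Mul(Add(Pow(Add(Add(-34, Mul(2, 10)), 62), Rational(1, 2)), 362), Pow(5, 2)) = Mul(Add(Pow(Add(Add(-34, 20), 62), Rational(1, 2)), 362), 25) = Mul(Add(Pow(Add(-14, 62), Rational(1, 2)), 362), 25) = Mul(Add(Pow(48, Rational(1, 2)), 362), 25) = Mul(Add(Mul(4, Pow(3, Rational(1, 2))), 362), 25) = Mul(Add(362, Mul(4, Pow(3, Rational(1, 2)))), 25) = Add(9050, Mul(100, Pow(3, Rational(1, 2))))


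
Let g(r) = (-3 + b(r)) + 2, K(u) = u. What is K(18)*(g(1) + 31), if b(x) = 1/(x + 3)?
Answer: 1089/2 ≈ 544.50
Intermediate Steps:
b(x) = 1/(3 + x)
g(r) = -1 + 1/(3 + r) (g(r) = (-3 + 1/(3 + r)) + 2 = -1 + 1/(3 + r))
K(18)*(g(1) + 31) = 18*((-2 - 1*1)/(3 + 1) + 31) = 18*((-2 - 1)/4 + 31) = 18*((¼)*(-3) + 31) = 18*(-¾ + 31) = 18*(121/4) = 1089/2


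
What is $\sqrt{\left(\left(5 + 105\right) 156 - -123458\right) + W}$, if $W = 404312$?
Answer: $\sqrt{544930} \approx 738.19$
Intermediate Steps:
$\sqrt{\left(\left(5 + 105\right) 156 - -123458\right) + W} = \sqrt{\left(\left(5 + 105\right) 156 - -123458\right) + 404312} = \sqrt{\left(110 \cdot 156 + 123458\right) + 404312} = \sqrt{\left(17160 + 123458\right) + 404312} = \sqrt{140618 + 404312} = \sqrt{544930}$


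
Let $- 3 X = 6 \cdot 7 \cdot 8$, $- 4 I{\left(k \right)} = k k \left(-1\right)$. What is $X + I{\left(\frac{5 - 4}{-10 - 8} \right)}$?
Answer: $- \frac{145151}{1296} \approx -112.0$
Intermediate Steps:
$I{\left(k \right)} = \frac{k^{2}}{4}$ ($I{\left(k \right)} = - \frac{k k \left(-1\right)}{4} = - \frac{k^{2} \left(-1\right)}{4} = - \frac{\left(-1\right) k^{2}}{4} = \frac{k^{2}}{4}$)
$X = -112$ ($X = - \frac{6 \cdot 7 \cdot 8}{3} = - \frac{42 \cdot 8}{3} = \left(- \frac{1}{3}\right) 336 = -112$)
$X + I{\left(\frac{5 - 4}{-10 - 8} \right)} = -112 + \frac{\left(\frac{5 - 4}{-10 - 8}\right)^{2}}{4} = -112 + \frac{\left(1 \frac{1}{-18}\right)^{2}}{4} = -112 + \frac{\left(1 \left(- \frac{1}{18}\right)\right)^{2}}{4} = -112 + \frac{\left(- \frac{1}{18}\right)^{2}}{4} = -112 + \frac{1}{4} \cdot \frac{1}{324} = -112 + \frac{1}{1296} = - \frac{145151}{1296}$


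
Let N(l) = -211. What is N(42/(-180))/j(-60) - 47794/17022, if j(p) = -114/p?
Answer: -18412253/161709 ≈ -113.86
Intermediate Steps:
N(42/(-180))/j(-60) - 47794/17022 = -211/((-114/(-60))) - 47794/17022 = -211/((-114*(-1/60))) - 47794*1/17022 = -211/19/10 - 23897/8511 = -211*10/19 - 23897/8511 = -2110/19 - 23897/8511 = -18412253/161709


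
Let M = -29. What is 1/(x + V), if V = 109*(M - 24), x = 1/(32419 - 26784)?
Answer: -5635/32553394 ≈ -0.00017310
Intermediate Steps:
x = 1/5635 ≈ 0.00017746
V = -5777 (V = 109*(-29 - 24) = 109*(-53) = -5777)
1/(x + V) = 1/(1/5635 - 5777) = 1/(-32553394/5635) = -5635/32553394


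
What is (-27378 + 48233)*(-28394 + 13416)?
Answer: -312366190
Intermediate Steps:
(-27378 + 48233)*(-28394 + 13416) = 20855*(-14978) = -312366190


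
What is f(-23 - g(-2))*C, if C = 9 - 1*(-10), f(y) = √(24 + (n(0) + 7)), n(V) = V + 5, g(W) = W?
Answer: 114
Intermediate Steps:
n(V) = 5 + V
f(y) = 6 (f(y) = √(24 + ((5 + 0) + 7)) = √(24 + (5 + 7)) = √(24 + 12) = √36 = 6)
C = 19 (C = 9 + 10 = 19)
f(-23 - g(-2))*C = 6*19 = 114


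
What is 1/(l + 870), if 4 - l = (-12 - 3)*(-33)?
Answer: 1/379 ≈ 0.0026385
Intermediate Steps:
l = -491 (l = 4 - (-12 - 3)*(-33) = 4 - (-15)*(-33) = 4 - 1*495 = 4 - 495 = -491)
1/(l + 870) = 1/(-491 + 870) = 1/379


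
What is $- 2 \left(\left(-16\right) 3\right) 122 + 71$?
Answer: $11783$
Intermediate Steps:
$- 2 \left(\left(-16\right) 3\right) 122 + 71 = \left(-2\right) \left(-48\right) 122 + 71 = 96 \cdot 122 + 71 = 11712 + 71 = 11783$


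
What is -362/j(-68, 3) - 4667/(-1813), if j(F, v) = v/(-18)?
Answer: 3942503/1813 ≈ 2174.6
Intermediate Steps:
j(F, v) = -v/18 (j(F, v) = v*(-1/18) = -v/18)
-362/j(-68, 3) - 4667/(-1813) = -362/((-1/18*3)) - 4667/(-1813) = -362/(-⅙) - 4667*(-1/1813) = -362*(-6) + 4667/1813 = 2172 + 4667/1813 = 3942503/1813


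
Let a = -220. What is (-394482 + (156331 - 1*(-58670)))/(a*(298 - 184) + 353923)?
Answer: -179481/328843 ≈ -0.54580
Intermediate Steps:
(-394482 + (156331 - 1*(-58670)))/(a*(298 - 184) + 353923) = (-394482 + (156331 - 1*(-58670)))/(-220*(298 - 184) + 353923) = (-394482 + (156331 + 58670))/(-220*114 + 353923) = (-394482 + 215001)/(-25080 + 353923) = -179481/328843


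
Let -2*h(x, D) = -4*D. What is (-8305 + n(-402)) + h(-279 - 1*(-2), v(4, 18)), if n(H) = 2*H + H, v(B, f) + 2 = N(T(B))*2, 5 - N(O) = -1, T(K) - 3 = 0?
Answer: -9491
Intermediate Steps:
T(K) = 3 (T(K) = 3 + 0 = 3)
N(O) = 6 (N(O) = 5 - 1*(-1) = 5 + 1 = 6)
v(B, f) = 10 (v(B, f) = -2 + 6*2 = -2 + 12 = 10)
h(x, D) = 2*D (h(x, D) = -(-2)*D = 2*D)
n(H) = 3*H
(-8305 + n(-402)) + h(-279 - 1*(-2), v(4, 18)) = (-8305 + 3*(-402)) + 2*10 = (-8305 - 1206) + 20 = -9511 + 20 = -9491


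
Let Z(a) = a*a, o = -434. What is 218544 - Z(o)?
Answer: 30188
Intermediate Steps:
Z(a) = a²
218544 - Z(o) = 218544 - 1*(-434)² = 218544 - 1*188356 = 218544 - 188356 = 30188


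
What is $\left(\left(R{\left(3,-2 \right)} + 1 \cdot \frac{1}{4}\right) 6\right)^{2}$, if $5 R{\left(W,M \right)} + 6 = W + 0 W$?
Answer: $\frac{441}{100} \approx 4.41$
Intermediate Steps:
$R{\left(W,M \right)} = - \frac{6}{5} + \frac{W}{5}$ ($R{\left(W,M \right)} = - \frac{6}{5} + \frac{W + 0 W}{5} = - \frac{6}{5} + \frac{W + 0}{5} = - \frac{6}{5} + \frac{W}{5}$)
$\left(\left(R{\left(3,-2 \right)} + 1 \cdot \frac{1}{4}\right) 6\right)^{2} = \left(\left(\left(- \frac{6}{5} + \frac{1}{5} \cdot 3\right) + 1 \cdot \frac{1}{4}\right) 6\right)^{2} = \left(\left(\left(- \frac{6}{5} + \frac{3}{5}\right) + 1 \cdot \frac{1}{4}\right) 6\right)^{2} = \left(\left(- \frac{3}{5} + \frac{1}{4}\right) 6\right)^{2} = \left(\left(- \frac{7}{20}\right) 6\right)^{2} = \left(- \frac{21}{10}\right)^{2} = \frac{441}{100}$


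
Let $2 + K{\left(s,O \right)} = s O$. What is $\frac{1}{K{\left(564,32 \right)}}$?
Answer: $\frac{1}{18046} \approx 5.5414 \cdot 10^{-5}$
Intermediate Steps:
$K{\left(s,O \right)} = -2 + O s$ ($K{\left(s,O \right)} = -2 + s O = -2 + O s$)
$\frac{1}{K{\left(564,32 \right)}} = \frac{1}{-2 + 32 \cdot 564} = \frac{1}{-2 + 18048} = \frac{1}{18046}$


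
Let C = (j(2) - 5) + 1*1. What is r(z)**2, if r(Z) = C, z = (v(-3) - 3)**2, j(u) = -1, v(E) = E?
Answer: 25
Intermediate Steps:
z = 36 (z = (-3 - 3)**2 = (-6)**2 = 36)
C = -5 (C = (-1 - 5) + 1*1 = -6 + 1 = -5)
r(Z) = -5
r(z)**2 = (-5)**2 = 25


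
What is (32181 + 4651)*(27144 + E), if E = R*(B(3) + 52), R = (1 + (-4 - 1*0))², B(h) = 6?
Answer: 1018994112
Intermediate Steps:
R = 9 (R = (1 + (-4 + 0))² = (1 - 4)² = (-3)² = 9)
E = 522 (E = 9*(6 + 52) = 9*58 = 522)
(32181 + 4651)*(27144 + E) = (32181 + 4651)*(27144 + 522) = 36832*27666 = 1018994112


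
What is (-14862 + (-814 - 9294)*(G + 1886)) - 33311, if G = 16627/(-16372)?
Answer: -78182830644/4093 ≈ -1.9102e+7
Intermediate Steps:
G = -16627/16372 (G = 16627*(-1/16372) = -16627/16372 ≈ -1.0156)
(-14862 + (-814 - 9294)*(G + 1886)) - 33311 = (-14862 + (-814 - 9294)*(-16627/16372 + 1886)) - 33311 = (-14862 - 10108*30860965/16372) - 33311 = (-14862 - 77985658555/4093) - 33311 = -78046488721/4093 - 33311 = -78182830644/4093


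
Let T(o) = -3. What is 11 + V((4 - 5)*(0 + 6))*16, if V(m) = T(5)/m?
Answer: 19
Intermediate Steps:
V(m) = -3/m
11 + V((4 - 5)*(0 + 6))*16 = 11 - 3*1/((0 + 6)*(4 - 5))*16 = 11 - 3/((-1*6))*16 = 11 - 3/(-6)*16 = 11 - 3*(-⅙)*16 = 11 + (½)*16 = 11 + 8 = 19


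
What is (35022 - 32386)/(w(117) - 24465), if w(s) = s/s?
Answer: -659/6116 ≈ -0.10775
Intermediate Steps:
w(s) = 1
(35022 - 32386)/(w(117) - 24465) = (35022 - 32386)/(1 - 24465) = 2636/(-24464) = 2636*(-1/24464) = -659/6116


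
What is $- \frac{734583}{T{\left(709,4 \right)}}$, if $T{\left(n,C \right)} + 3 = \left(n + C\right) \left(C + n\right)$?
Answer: $- \frac{734583}{508366} \approx -1.445$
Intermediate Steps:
$T{\left(n,C \right)} = -3 + \left(C + n\right)^{2}$ ($T{\left(n,C \right)} = -3 + \left(n + C\right) \left(C + n\right) = -3 + \left(C + n\right) \left(C + n\right) = -3 + \left(C + n\right)^{2}$)
$- \frac{734583}{T{\left(709,4 \right)}} = - \frac{734583}{-3 + \left(4 + 709\right)^{2}} = - \frac{734583}{-3 + 713^{2}} = - \frac{734583}{-3 + 508369} = - \frac{734583}{508366}$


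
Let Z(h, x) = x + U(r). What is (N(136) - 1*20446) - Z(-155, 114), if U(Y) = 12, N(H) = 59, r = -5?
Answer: -20513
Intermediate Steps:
Z(h, x) = 12 + x (Z(h, x) = x + 12 = 12 + x)
(N(136) - 1*20446) - Z(-155, 114) = (59 - 1*20446) - (12 + 114) = (59 - 20446) - 1*126 = -20387 - 126 = -20513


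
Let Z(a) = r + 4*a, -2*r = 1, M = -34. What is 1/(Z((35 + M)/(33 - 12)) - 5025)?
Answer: -42/211063 ≈ -0.00019899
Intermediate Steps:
r = -½ (r = -½*1 = -½ ≈ -0.50000)
Z(a) = -½ + 4*a
1/(Z((35 + M)/(33 - 12)) - 5025) = 1/((-½ + 4*((35 - 34)/(33 - 12))) - 5025) = 1/((-½ + 4*(1/21)) - 5025) = 1/((-½ + 4/21) - 5025) = 1/(-13/42 - 5025) = 1/(-211063/42) = -42/211063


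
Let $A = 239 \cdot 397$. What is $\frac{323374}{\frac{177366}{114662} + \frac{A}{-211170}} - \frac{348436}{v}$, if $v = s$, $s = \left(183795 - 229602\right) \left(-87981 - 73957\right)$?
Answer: $\frac{14520362580294461158488874}{49282454402598957771} \approx 2.9464 \cdot 10^{5}$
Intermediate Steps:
$A = 94883$
$s = 7417893966$ ($s = \left(-45807\right) \left(-161938\right) = 7417893966$)
$v = 7417893966$
$\frac{323374}{\frac{177366}{114662} + \frac{A}{-211170}} - \frac{348436}{v} = \frac{323374}{\frac{177366}{114662} + \frac{94883}{-211170}} - \frac{348436}{7417893966} = \frac{323374}{177366 \cdot \frac{1}{114662} + 94883 \left(- \frac{1}{211170}\right)} - \frac{174218}{3708946983} = \frac{323374}{\frac{88683}{57331} - \frac{94883}{211170}} - \frac{174218}{3708946983} = \frac{323374}{\frac{13287451837}{12106587270}} - \frac{174218}{3708946983} = 323374 \cdot \frac{12106587270}{13287451837} - \frac{174218}{3708946983} = \frac{3914955551848980}{13287451837} - \frac{174218}{3708946983} = \frac{14520362580294461158488874}{49282454402598957771}$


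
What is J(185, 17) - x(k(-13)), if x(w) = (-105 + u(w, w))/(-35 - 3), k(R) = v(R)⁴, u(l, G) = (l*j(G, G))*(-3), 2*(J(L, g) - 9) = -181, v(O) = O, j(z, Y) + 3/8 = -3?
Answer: 2287825/304 ≈ 7525.7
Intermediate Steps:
j(z, Y) = -27/8 (j(z, Y) = -3/8 - 3 = -27/8)
J(L, g) = -163/2 (J(L, g) = 9 + (½)*(-181) = 9 - 181/2 = -163/2)
u(l, G) = 81*l/8 (u(l, G) = (l*(-27/8))*(-3) = -27*l/8*(-3) = 81*l/8)
k(R) = R⁴
x(w) = 105/38 - 81*w/304 (x(w) = (-105 + 81*w/8)/(-35 - 3) = (-105 + 81*w/8)/(-38) = (-105 + 81*w/8)*(-1/38) = 105/38 - 81*w/304)
J(185, 17) - x(k(-13)) = -163/2 - (105/38 - 81/304*(-13)⁴) = -163/2 - (105/38 - 81/304*28561) = -163/2 - (105/38 - 2313441/304) = -163/2 - 1*(-2312601/304) = -163/2 + 2312601/304 = 2287825/304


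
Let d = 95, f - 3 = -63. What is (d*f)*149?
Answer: -849300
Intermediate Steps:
f = -60 (f = 3 - 63 = -60)
(d*f)*149 = (95*(-60))*149 = -5700*149 = -849300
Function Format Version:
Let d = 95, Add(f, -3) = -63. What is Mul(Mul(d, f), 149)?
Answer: -849300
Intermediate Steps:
f = -60 (f = Add(3, -63) = -60)
Mul(Mul(d, f), 149) = Mul(Mul(95, -60), 149) = Mul(-5700, 149) = -849300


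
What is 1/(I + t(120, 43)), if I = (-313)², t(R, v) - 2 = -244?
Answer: 1/97727 ≈ 1.0233e-5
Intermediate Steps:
t(R, v) = -242 (t(R, v) = 2 - 244 = -242)
I = 97969
1/(I + t(120, 43)) = 1/(97969 - 242) = 1/97727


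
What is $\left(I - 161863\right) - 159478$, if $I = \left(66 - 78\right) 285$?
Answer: $-324761$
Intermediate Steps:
$I = -3420$ ($I = \left(-12\right) 285 = -3420$)
$\left(I - 161863\right) - 159478 = \left(-3420 - 161863\right) - 159478 = -165283 - 159478 = -324761$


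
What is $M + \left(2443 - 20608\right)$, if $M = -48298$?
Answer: $-66463$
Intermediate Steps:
$M + \left(2443 - 20608\right) = -48298 + \left(2443 - 20608\right) = -48298 - 18165 = -66463$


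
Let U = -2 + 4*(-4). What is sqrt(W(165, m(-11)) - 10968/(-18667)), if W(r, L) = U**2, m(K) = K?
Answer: 2*sqrt(28276192923)/18667 ≈ 18.016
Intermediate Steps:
U = -18 (U = -2 - 16 = -18)
W(r, L) = 324 (W(r, L) = (-18)**2 = 324)
sqrt(W(165, m(-11)) - 10968/(-18667)) = sqrt(324 - 10968/(-18667)) = sqrt(324 - 10968*(-1/18667)) = sqrt(324 + 10968/18667) = sqrt(6059076/18667) = 2*sqrt(28276192923)/18667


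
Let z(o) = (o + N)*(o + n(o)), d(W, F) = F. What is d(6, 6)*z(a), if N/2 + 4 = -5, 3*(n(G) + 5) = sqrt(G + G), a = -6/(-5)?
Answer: 9576/25 - 336*sqrt(15)/25 ≈ 330.99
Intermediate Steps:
a = 6/5 (a = -6*(-1/5) = 6/5 ≈ 1.2000)
n(G) = -5 + sqrt(2)*sqrt(G)/3 (n(G) = -5 + sqrt(G + G)/3 = -5 + sqrt(2*G)/3 = -5 + (sqrt(2)*sqrt(G))/3 = -5 + sqrt(2)*sqrt(G)/3)
N = -18 (N = -8 + 2*(-5) = -8 - 10 = -18)
z(o) = (-18 + o)*(-5 + o + sqrt(2)*sqrt(o)/3) (z(o) = (o - 18)*(o + (-5 + sqrt(2)*sqrt(o)/3)) = (-18 + o)*(-5 + o + sqrt(2)*sqrt(o)/3))
d(6, 6)*z(a) = 6*(90 + (6/5)**2 - 23*6/5 - 6*sqrt(2)*sqrt(6/5) + sqrt(2)*(6/5)**(3/2)/3) = 6*(90 + 36/25 - 138/5 - 6*sqrt(2)*sqrt(30)/5 + sqrt(2)*(6*sqrt(30)/25)/3) = 6*(90 + 36/25 - 138/5 - 12*sqrt(15)/5 + 4*sqrt(15)/25) = 6*(1596/25 - 56*sqrt(15)/25) = 9576/25 - 336*sqrt(15)/25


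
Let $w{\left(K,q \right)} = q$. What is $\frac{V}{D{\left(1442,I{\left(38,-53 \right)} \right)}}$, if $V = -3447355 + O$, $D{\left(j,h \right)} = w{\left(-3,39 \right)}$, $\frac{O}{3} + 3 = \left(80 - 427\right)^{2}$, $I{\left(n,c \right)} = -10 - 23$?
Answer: $- \frac{3086137}{39} \approx -79132.0$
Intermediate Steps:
$I{\left(n,c \right)} = -33$
$O = 361218$ ($O = -9 + 3 \left(80 - 427\right)^{2} = -9 + 3 \left(-347\right)^{2} = -9 + 3 \cdot 120409 = -9 + 361227 = 361218$)
$D{\left(j,h \right)} = 39$
$V = -3086137$ ($V = -3447355 + 361218 = -3086137$)
$\frac{V}{D{\left(1442,I{\left(38,-53 \right)} \right)}} = - \frac{3086137}{39}$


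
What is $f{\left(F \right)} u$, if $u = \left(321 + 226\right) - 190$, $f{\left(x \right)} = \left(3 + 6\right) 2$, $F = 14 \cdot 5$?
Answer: $6426$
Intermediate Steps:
$F = 70$
$f{\left(x \right)} = 18$ ($f{\left(x \right)} = 9 \cdot 2 = 18$)
$u = 357$ ($u = 547 - 190 = 357$)
$f{\left(F \right)} u = 18 \cdot 357 = 6426$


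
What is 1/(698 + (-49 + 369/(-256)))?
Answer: 256/165775 ≈ 0.0015443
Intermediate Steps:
1/(698 + (-49 + 369/(-256))) = 1/(698 + (-49 + 369*(-1/256))) = 1/(698 + (-49 - 369/256)) = 1/(698 - 12913/256) = 1/(165775/256) = 256/165775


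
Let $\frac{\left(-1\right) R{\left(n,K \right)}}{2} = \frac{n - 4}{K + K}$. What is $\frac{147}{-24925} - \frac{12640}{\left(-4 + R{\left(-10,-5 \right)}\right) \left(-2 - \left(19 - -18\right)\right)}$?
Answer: $- \frac{787727461}{16525275} \approx -47.668$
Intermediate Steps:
$R{\left(n,K \right)} = - \frac{-4 + n}{K}$ ($R{\left(n,K \right)} = - 2 \frac{n - 4}{K + K} = - 2 \frac{-4 + n}{2 K} = - \frac{-4 + n}{K}$)
$\frac{147}{-24925} - \frac{12640}{\left(-4 + R{\left(-10,-5 \right)}\right) \left(-2 - \left(19 - -18\right)\right)} = \frac{147}{-24925} - \frac{12640}{\left(-4 + \frac{4 - -10}{-5}\right) \left(-2 - \left(19 - -18\right)\right)} = 147 \left(- \frac{1}{24925}\right) - \frac{12640}{\left(-4 - \frac{4 + 10}{5}\right) \left(-2 - \left(19 + 18\right)\right)} = - \frac{147}{24925} - \frac{12640}{\left(-4 - \frac{14}{5}\right) \left(-2 - 37\right)} = - \frac{147}{24925} - \frac{12640}{\left(- \frac{34}{5}\right) \left(-39\right)} = - \frac{147}{24925} - \frac{12640}{\frac{1326}{5}} = - \frac{147}{24925} - \frac{31600}{663} = - \frac{787727461}{16525275}$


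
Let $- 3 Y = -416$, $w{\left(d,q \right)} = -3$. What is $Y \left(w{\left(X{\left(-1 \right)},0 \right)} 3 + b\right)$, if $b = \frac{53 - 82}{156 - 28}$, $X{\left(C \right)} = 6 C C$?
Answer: $- \frac{15353}{12} \approx -1279.4$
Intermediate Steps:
$X{\left(C \right)} = 6 C^{2}$
$b = - \frac{29}{128} \approx -0.22656$
$Y = \frac{416}{3}$ ($Y = \left(- \frac{1}{3}\right) \left(-416\right) = \frac{416}{3} \approx 138.67$)
$Y \left(w{\left(X{\left(-1 \right)},0 \right)} 3 + b\right) = \frac{416 \left(\left(-3\right) 3 - \frac{29}{128}\right)}{3} = \frac{416 \left(-9 - \frac{29}{128}\right)}{3} = \frac{416}{3} \left(- \frac{1181}{128}\right) = - \frac{15353}{12}$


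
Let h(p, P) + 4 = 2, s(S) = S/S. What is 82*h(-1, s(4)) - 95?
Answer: -259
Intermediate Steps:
s(S) = 1
h(p, P) = -2 (h(p, P) = -4 + 2 = -2)
82*h(-1, s(4)) - 95 = 82*(-2) - 95 = -164 - 95 = -259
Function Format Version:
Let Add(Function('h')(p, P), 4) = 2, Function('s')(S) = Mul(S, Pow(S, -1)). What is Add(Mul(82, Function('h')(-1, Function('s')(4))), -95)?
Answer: -259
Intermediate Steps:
Function('s')(S) = 1
Function('h')(p, P) = -2 (Function('h')(p, P) = Add(-4, 2) = -2)
Add(Mul(82, Function('h')(-1, Function('s')(4))), -95) = Add(Mul(82, -2), -95) = Add(-164, -95) = -259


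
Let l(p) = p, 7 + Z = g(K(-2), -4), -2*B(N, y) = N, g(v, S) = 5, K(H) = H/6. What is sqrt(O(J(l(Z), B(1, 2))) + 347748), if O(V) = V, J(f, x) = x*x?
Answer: sqrt(1390993)/2 ≈ 589.70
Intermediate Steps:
K(H) = H/6 (K(H) = H*(1/6) = H/6)
B(N, y) = -N/2
Z = -2 (Z = -7 + 5 = -2)
J(f, x) = x**2
sqrt(O(J(l(Z), B(1, 2))) + 347748) = sqrt((-1/2*1)**2 + 347748) = sqrt((-1/2)**2 + 347748) = sqrt(1/4 + 347748) = sqrt(1390993/4) = sqrt(1390993)/2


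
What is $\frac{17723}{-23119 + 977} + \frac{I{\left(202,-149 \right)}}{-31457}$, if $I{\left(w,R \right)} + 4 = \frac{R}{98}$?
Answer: $- \frac{13656059364}{17064761903} \approx -0.80025$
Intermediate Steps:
$I{\left(w,R \right)} = -4 + \frac{R}{98}$
$\frac{17723}{-23119 + 977} + \frac{I{\left(202,-149 \right)}}{-31457} = \frac{17723}{-23119 + 977} + \frac{-4 + \frac{1}{98} \left(-149\right)}{-31457} = \frac{17723}{-22142} + \left(-4 - \frac{149}{98}\right) \left(- \frac{1}{31457}\right) = 17723 \left(- \frac{1}{22142}\right) - - \frac{541}{3082786} = - \frac{17723}{22142} + \frac{541}{3082786} = - \frac{13656059364}{17064761903}$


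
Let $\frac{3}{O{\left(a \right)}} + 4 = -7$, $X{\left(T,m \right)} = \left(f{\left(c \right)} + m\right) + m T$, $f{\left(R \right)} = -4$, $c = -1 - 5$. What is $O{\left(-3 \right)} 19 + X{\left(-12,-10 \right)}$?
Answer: $\frac{1109}{11} \approx 100.82$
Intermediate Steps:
$c = -6$ ($c = -1 - 5 = -6$)
$X{\left(T,m \right)} = -4 + m + T m$ ($X{\left(T,m \right)} = \left(-4 + m\right) + m T = \left(-4 + m\right) + T m = -4 + m + T m$)
$O{\left(a \right)} = - \frac{3}{11}$ ($O{\left(a \right)} = \frac{3}{-4 - 7} = \frac{3}{-11} = 3 \left(- \frac{1}{11}\right) = - \frac{3}{11}$)
$O{\left(-3 \right)} 19 + X{\left(-12,-10 \right)} = \left(- \frac{3}{11}\right) 19 - -106 = - \frac{57}{11} - -106 = - \frac{57}{11} + 106 = \frac{1109}{11}$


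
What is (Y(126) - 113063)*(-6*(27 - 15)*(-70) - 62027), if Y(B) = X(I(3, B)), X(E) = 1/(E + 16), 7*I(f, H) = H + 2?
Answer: 1546348684531/240 ≈ 6.4431e+9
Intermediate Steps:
I(f, H) = 2/7 + H/7 (I(f, H) = (H + 2)/7 = (2 + H)/7 = 2/7 + H/7)
X(E) = 1/(16 + E)
Y(B) = 1/(114/7 + B/7) (Y(B) = 1/(16 + (2/7 + B/7)) = 1/(114/7 + B/7))
(Y(126) - 113063)*(-6*(27 - 15)*(-70) - 62027) = (7/(114 + 126) - 113063)*(-6*(27 - 15)*(-70) - 62027) = (7/240 - 113063)*(-6*12*(-70) - 62027) = (7*(1/240) - 113063)*(-72*(-70) - 62027) = (7/240 - 113063)*(5040 - 62027) = -27135113/240*(-56987) = 1546348684531/240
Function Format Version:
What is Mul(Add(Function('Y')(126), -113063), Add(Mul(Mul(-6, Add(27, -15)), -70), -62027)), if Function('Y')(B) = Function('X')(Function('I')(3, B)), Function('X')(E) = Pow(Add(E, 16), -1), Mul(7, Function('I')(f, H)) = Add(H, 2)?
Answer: Rational(1546348684531, 240) ≈ 6.4431e+9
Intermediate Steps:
Function('I')(f, H) = Add(Rational(2, 7), Mul(Rational(1, 7), H)) (Function('I')(f, H) = Mul(Rational(1, 7), Add(H, 2)) = Mul(Rational(1, 7), Add(2, H)) = Add(Rational(2, 7), Mul(Rational(1, 7), H)))
Function('X')(E) = Pow(Add(16, E), -1)
Function('Y')(B) = Pow(Add(Rational(114, 7), Mul(Rational(1, 7), B)), -1) (Function('Y')(B) = Pow(Add(16, Add(Rational(2, 7), Mul(Rational(1, 7), B))), -1) = Pow(Add(Rational(114, 7), Mul(Rational(1, 7), B)), -1))
Mul(Add(Function('Y')(126), -113063), Add(Mul(Mul(-6, Add(27, -15)), -70), -62027)) = Mul(Add(Mul(7, Pow(Add(114, 126), -1)), -113063), Add(Mul(Mul(-6, Add(27, -15)), -70), -62027)) = Mul(Add(Mul(7, Pow(240, -1)), -113063), Add(Mul(Mul(-6, 12), -70), -62027)) = Mul(Add(Mul(7, Rational(1, 240)), -113063), Add(Mul(-72, -70), -62027)) = Mul(Add(Rational(7, 240), -113063), Add(5040, -62027)) = Mul(Rational(-27135113, 240), -56987) = Rational(1546348684531, 240)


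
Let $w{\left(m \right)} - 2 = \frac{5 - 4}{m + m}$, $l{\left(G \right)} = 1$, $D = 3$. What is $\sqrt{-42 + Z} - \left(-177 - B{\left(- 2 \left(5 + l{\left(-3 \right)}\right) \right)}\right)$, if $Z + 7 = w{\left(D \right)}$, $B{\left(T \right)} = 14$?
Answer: $191 + \frac{i \sqrt{1686}}{6} \approx 191.0 + 6.8435 i$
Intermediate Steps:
$w{\left(m \right)} = 2 + \frac{1}{2 m}$ ($w{\left(m \right)} = 2 + \frac{5 - 4}{m + m} = 2 + 1 \frac{1}{2 m} = 2 + \frac{1}{2 m}$)
$Z = - \frac{29}{6}$ ($Z = -7 + \left(2 + \frac{1}{2 \cdot 3}\right) = -7 + \left(2 + \frac{1}{2} \cdot \frac{1}{3}\right) = -7 + \left(2 + \frac{1}{6}\right) = -7 + \frac{13}{6} = - \frac{29}{6} \approx -4.8333$)
$\sqrt{-42 + Z} - \left(-177 - B{\left(- 2 \left(5 + l{\left(-3 \right)}\right) \right)}\right) = \sqrt{-42 - \frac{29}{6}} - \left(-177 - 14\right) = \sqrt{- \frac{281}{6}} - \left(-177 - 14\right) = \frac{i \sqrt{1686}}{6} - -191 = \frac{i \sqrt{1686}}{6} + 191 = 191 + \frac{i \sqrt{1686}}{6}$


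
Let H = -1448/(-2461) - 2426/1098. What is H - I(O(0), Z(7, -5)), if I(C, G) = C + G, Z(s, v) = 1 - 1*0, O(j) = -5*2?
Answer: 9969560/1351089 ≈ 7.3789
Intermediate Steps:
O(j) = -10
Z(s, v) = 1 (Z(s, v) = 1 + 0 = 1)
H = -2190241/1351089 (H = -1448*(-1/2461) - 2426*1/1098 = 1448/2461 - 1213/549 = -2190241/1351089 ≈ -1.6211)
H - I(O(0), Z(7, -5)) = -2190241/1351089 - (-10 + 1) = -2190241/1351089 - 1*(-9) = -2190241/1351089 + 9 = 9969560/1351089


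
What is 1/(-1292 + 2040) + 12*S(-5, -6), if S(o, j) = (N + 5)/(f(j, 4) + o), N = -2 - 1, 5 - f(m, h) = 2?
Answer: -8975/748 ≈ -11.999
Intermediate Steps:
f(m, h) = 3 (f(m, h) = 5 - 1*2 = 5 - 2 = 3)
N = -3
S(o, j) = 2/(3 + o) (S(o, j) = (-3 + 5)/(3 + o) = 2/(3 + o))
1/(-1292 + 2040) + 12*S(-5, -6) = 1/(-1292 + 2040) + 12*(2/(3 - 5)) = 1/748 + 12*(2/(-2)) = 1/748 + 12*(2*(-1/2)) = 1/748 + 12*(-1) = 1/748 - 12 = -8975/748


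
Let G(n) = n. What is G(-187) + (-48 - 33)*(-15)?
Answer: 1028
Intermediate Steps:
G(-187) + (-48 - 33)*(-15) = -187 + (-48 - 33)*(-15) = -187 - 81*(-15) = -187 + 1215 = 1028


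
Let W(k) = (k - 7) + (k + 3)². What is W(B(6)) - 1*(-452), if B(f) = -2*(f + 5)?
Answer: 784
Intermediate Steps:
B(f) = -10 - 2*f (B(f) = -2*(5 + f) = -10 - 2*f)
W(k) = -7 + k + (3 + k)² (W(k) = (-7 + k) + (3 + k)² = -7 + k + (3 + k)²)
W(B(6)) - 1*(-452) = (-7 + (-10 - 2*6) + (3 + (-10 - 2*6))²) - 1*(-452) = (-7 + (-10 - 12) + (3 + (-10 - 12))²) + 452 = (-7 - 22 + (3 - 22)²) + 452 = (-7 - 22 + (-19)²) + 452 = (-7 - 22 + 361) + 452 = 332 + 452 = 784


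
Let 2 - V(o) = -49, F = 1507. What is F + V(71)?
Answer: 1558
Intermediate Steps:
V(o) = 51 (V(o) = 2 - 1*(-49) = 2 + 49 = 51)
F + V(71) = 1507 + 51 = 1558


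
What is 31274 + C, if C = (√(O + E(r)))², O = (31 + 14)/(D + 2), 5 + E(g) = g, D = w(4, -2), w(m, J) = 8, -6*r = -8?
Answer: 187649/6 ≈ 31275.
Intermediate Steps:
r = 4/3 (r = -⅙*(-8) = 4/3 ≈ 1.3333)
D = 8
E(g) = -5 + g
O = 9/2 (O = (31 + 14)/(8 + 2) = 45/10 = 45*(⅒) = 9/2 ≈ 4.5000)
C = ⅚ (C = (√(9/2 + (-5 + 4/3)))² = (√(9/2 - 11/3))² = (√(⅚))² = (√30/6)² = ⅚ ≈ 0.83333)
31274 + C = 31274 + ⅚ = 187649/6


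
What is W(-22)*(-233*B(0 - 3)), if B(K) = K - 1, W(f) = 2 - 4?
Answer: -1864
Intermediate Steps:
W(f) = -2
B(K) = -1 + K
W(-22)*(-233*B(0 - 3)) = -(-466)*(-1 + (0 - 3)) = -(-466)*(-1 - 3) = -(-466)*(-4) = -2*932 = -1864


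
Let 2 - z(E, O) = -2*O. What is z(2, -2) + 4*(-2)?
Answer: -10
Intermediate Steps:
z(E, O) = 2 + 2*O (z(E, O) = 2 - (-2)*O = 2 + 2*O)
z(2, -2) + 4*(-2) = (2 + 2*(-2)) + 4*(-2) = (2 - 4) - 8 = -2 - 8 = -10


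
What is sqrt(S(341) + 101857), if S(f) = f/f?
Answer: sqrt(101858) ≈ 319.15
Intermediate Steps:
S(f) = 1
sqrt(S(341) + 101857) = sqrt(1 + 101857) = sqrt(101858)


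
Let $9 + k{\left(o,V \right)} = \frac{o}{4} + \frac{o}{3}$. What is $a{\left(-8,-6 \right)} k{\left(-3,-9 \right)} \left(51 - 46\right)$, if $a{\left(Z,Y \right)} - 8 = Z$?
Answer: $0$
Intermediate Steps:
$k{\left(o,V \right)} = -9 + \frac{7 o}{12}$ ($k{\left(o,V \right)} = -9 + \left(\frac{o}{4} + \frac{o}{3}\right) = -9 + \frac{7 o}{12}$)
$a{\left(Z,Y \right)} = 8 + Z$
$a{\left(-8,-6 \right)} k{\left(-3,-9 \right)} \left(51 - 46\right) = \left(8 - 8\right) \left(-9 + \frac{7}{12} \left(-3\right)\right) \left(51 - 46\right) = 0 \left(-9 - \frac{7}{4}\right) 5 = 0 \left(- \frac{43}{4}\right) 5 = 0 \cdot 5 = 0$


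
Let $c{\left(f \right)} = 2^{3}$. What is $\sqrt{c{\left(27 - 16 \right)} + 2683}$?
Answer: $3 \sqrt{299} \approx 51.875$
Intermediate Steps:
$c{\left(f \right)} = 8$
$\sqrt{c{\left(27 - 16 \right)} + 2683} = \sqrt{8 + 2683} = \sqrt{2691} = 3 \sqrt{299}$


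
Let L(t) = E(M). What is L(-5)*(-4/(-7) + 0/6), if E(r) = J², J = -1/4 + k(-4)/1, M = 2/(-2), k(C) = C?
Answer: 289/28 ≈ 10.321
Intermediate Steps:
M = -1 (M = 2*(-½) = -1)
J = -17/4 (J = -1/4 - 4/1 = -1*¼ - 4*1 = -¼ - 4 = -17/4 ≈ -4.2500)
E(r) = 289/16 (E(r) = (-17/4)² = 289/16)
L(t) = 289/16
L(-5)*(-4/(-7) + 0/6) = 289*(-4/(-7) + 0/6)/16 = 289*(-4*(-⅐) + 0*(⅙))/16 = 289*(4/7 + 0)/16 = (289/16)*(4/7) = 289/28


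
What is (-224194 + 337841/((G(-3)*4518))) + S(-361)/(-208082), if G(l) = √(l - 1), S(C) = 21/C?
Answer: -2405845094681/10731086 - 337841*I/9036 ≈ -2.2419e+5 - 37.388*I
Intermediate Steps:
G(l) = √(-1 + l)
(-224194 + 337841/((G(-3)*4518))) + S(-361)/(-208082) = (-224194 + 337841/((√(-1 - 3)*4518))) + (21/(-361))/(-208082) = (-224194 + 337841/((√(-4)*4518))) + (21*(-1/361))*(-1/208082) = (-224194 + 337841/(((2*I)*4518))) - 21/361*(-1/208082) = (-224194 + 337841/((9036*I))) + 3/10731086 = (-224194 + 337841*(-I/9036)) + 3/10731086 = (-224194 - 337841*I/9036) + 3/10731086 = -2405845094681/10731086 - 337841*I/9036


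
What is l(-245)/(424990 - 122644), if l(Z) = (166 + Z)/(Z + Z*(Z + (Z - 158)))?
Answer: -79/47926376190 ≈ -1.6484e-9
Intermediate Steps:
l(Z) = (166 + Z)/(Z + Z*(-158 + 2*Z)) (l(Z) = (166 + Z)/(Z + Z*(Z + (-158 + Z))) = (166 + Z)/(Z + Z*(-158 + 2*Z)))
l(-245)/(424990 - 122644) = ((166 - 245)/((-245)*(-157 + 2*(-245))))/(424990 - 122644) = -1/245*(-79)/(-157 - 490)/302346 = -1/245*(-79)/(-647)*(1/302346) = -1/245*(-1/647)*(-79)*(1/302346) = -79/158515*1/302346 = -79/47926376190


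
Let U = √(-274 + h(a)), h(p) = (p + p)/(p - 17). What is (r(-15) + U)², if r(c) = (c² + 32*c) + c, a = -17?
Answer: (270 - I*√273)² ≈ 72627.0 - 8922.3*I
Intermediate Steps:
r(c) = c² + 33*c
h(p) = 2*p/(-17 + p) (h(p) = (2*p)/(-17 + p) = 2*p/(-17 + p))
U = I*√273 (U = √(-274 + 2*(-17)/(-17 - 17)) = √(-274 + 2*(-17)/(-34)) = √(-274 + 2*(-17)*(-1/34)) = √(-274 + 1) = √(-273) = I*√273 ≈ 16.523*I)
(r(-15) + U)² = (-15*(33 - 15) + I*√273)² = (-15*18 + I*√273)² = (-270 + I*√273)²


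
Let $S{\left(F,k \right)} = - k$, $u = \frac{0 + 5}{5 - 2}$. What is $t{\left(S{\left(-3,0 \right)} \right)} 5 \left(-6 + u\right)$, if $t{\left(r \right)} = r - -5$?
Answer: $- \frac{325}{3} \approx -108.33$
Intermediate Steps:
$u = \frac{5}{3} \approx 1.6667$
$t{\left(r \right)} = 5 + r$ ($t{\left(r \right)} = r + 5 = 5 + r$)
$t{\left(S{\left(-3,0 \right)} \right)} 5 \left(-6 + u\right) = \left(5 - 0\right) 5 \left(-6 + \frac{5}{3}\right) = \left(5 + 0\right) 5 \left(- \frac{13}{3}\right) = 5 \left(- \frac{65}{3}\right) = - \frac{325}{3}$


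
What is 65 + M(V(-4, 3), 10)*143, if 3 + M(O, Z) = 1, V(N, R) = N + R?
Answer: -221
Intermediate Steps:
M(O, Z) = -2 (M(O, Z) = -3 + 1 = -2)
65 + M(V(-4, 3), 10)*143 = 65 - 2*143 = 65 - 286 = -221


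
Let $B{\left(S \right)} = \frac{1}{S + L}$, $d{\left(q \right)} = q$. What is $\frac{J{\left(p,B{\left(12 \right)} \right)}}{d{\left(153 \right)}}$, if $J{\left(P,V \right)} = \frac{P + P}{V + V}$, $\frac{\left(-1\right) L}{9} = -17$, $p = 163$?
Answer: $\frac{8965}{51} \approx 175.78$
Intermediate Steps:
$L = 153$ ($L = \left(-9\right) \left(-17\right) = 153$)
$B{\left(S \right)} = \frac{1}{153 + S}$ ($B{\left(S \right)} = \frac{1}{S + 153} = \frac{1}{153 + S}$)
$J{\left(P,V \right)} = \frac{P}{V}$ ($J{\left(P,V \right)} = \frac{2 P}{2 V} = 2 P \frac{1}{2 V} = \frac{P}{V}$)
$\frac{J{\left(p,B{\left(12 \right)} \right)}}{d{\left(153 \right)}} = \frac{163 \frac{1}{\frac{1}{153 + 12}}}{153} = \frac{163}{\frac{1}{165}} \cdot \frac{1}{153} = 163 \frac{1}{\frac{1}{165}} \cdot \frac{1}{153} = 163 \cdot 165 \cdot \frac{1}{153} = 26895 \cdot \frac{1}{153} = \frac{8965}{51}$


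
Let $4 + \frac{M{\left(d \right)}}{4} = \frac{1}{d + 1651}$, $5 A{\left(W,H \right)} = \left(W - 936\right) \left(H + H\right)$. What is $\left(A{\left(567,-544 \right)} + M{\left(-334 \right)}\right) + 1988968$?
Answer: $\frac{13625987564}{6585} \approx 2.0692 \cdot 10^{6}$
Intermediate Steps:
$A{\left(W,H \right)} = \frac{2 H \left(-936 + W\right)}{5}$ ($A{\left(W,H \right)} = \frac{\left(W - 936\right) \left(H + H\right)}{5} = \frac{\left(-936 + W\right) 2 H}{5} = \frac{2 H \left(-936 + W\right)}{5}$)
$M{\left(d \right)} = -16 + \frac{4}{1651 + d}$ ($M{\left(d \right)} = -16 + \frac{4}{d + 1651} = -16 + \frac{4}{1651 + d}$)
$\left(A{\left(567,-544 \right)} + M{\left(-334 \right)}\right) + 1988968 = \left(\frac{2}{5} \left(-544\right) \left(-936 + 567\right) + \frac{4 \left(-6603 - -1336\right)}{1651 - 334}\right) + 1988968 = \left(\frac{2}{5} \left(-544\right) \left(-369\right) + \frac{4 \left(-6603 + 1336\right)}{1317}\right) + 1988968 = \left(\frac{401472}{5} + 4 \cdot \frac{1}{1317} \left(-5267\right)\right) + 1988968 = \left(\frac{401472}{5} - \frac{21068}{1317}\right) + 1988968 = \frac{528633284}{6585} + 1988968 = \frac{13625987564}{6585}$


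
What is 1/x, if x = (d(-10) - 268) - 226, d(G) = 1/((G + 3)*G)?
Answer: -70/34579 ≈ -0.0020243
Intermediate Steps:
d(G) = 1/(G*(3 + G)) (d(G) = 1/((3 + G)*G) = 1/(G*(3 + G)))
x = -34579/70 (x = (1/((-10)*(3 - 10)) - 268) - 226 = (-⅒/(-7) - 268) - 226 = (-⅒*(-⅐) - 268) - 226 = (1/70 - 268) - 226 = -18759/70 - 226 = -34579/70 ≈ -493.99)
1/x = 1/(-34579/70) = -70/34579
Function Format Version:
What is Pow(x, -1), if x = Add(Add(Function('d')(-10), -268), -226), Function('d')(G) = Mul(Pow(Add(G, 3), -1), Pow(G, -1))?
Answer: Rational(-70, 34579) ≈ -0.0020243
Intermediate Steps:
Function('d')(G) = Mul(Pow(G, -1), Pow(Add(3, G), -1)) (Function('d')(G) = Mul(Pow(Add(3, G), -1), Pow(G, -1)) = Mul(Pow(G, -1), Pow(Add(3, G), -1)))
x = Rational(-34579, 70) (x = Add(Add(Mul(Pow(-10, -1), Pow(Add(3, -10), -1)), -268), -226) = Add(Add(Mul(Rational(-1, 10), Pow(-7, -1)), -268), -226) = Add(Add(Mul(Rational(-1, 10), Rational(-1, 7)), -268), -226) = Add(Add(Rational(1, 70), -268), -226) = Add(Rational(-18759, 70), -226) = Rational(-34579, 70) ≈ -493.99)
Pow(x, -1) = Pow(Rational(-34579, 70), -1) = Rational(-70, 34579)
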